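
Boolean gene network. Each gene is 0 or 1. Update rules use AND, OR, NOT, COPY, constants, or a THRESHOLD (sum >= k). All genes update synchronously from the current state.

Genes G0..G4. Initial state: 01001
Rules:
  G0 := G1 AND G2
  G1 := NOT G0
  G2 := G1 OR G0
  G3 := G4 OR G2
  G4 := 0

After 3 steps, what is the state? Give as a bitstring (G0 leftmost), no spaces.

Step 1: G0=G1&G2=1&0=0 G1=NOT G0=NOT 0=1 G2=G1|G0=1|0=1 G3=G4|G2=1|0=1 G4=0(const) -> 01110
Step 2: G0=G1&G2=1&1=1 G1=NOT G0=NOT 0=1 G2=G1|G0=1|0=1 G3=G4|G2=0|1=1 G4=0(const) -> 11110
Step 3: G0=G1&G2=1&1=1 G1=NOT G0=NOT 1=0 G2=G1|G0=1|1=1 G3=G4|G2=0|1=1 G4=0(const) -> 10110

10110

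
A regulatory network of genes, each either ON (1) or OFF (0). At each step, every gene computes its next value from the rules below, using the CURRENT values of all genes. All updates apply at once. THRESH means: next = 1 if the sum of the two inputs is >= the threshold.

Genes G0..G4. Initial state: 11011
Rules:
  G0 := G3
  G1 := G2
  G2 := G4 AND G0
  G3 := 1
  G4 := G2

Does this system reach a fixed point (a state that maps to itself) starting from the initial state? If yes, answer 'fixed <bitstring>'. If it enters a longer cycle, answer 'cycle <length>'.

Answer: cycle 2

Derivation:
Step 0: 11011
Step 1: G0=G3=1 G1=G2=0 G2=G4&G0=1&1=1 G3=1(const) G4=G2=0 -> 10110
Step 2: G0=G3=1 G1=G2=1 G2=G4&G0=0&1=0 G3=1(const) G4=G2=1 -> 11011
Cycle of length 2 starting at step 0 -> no fixed point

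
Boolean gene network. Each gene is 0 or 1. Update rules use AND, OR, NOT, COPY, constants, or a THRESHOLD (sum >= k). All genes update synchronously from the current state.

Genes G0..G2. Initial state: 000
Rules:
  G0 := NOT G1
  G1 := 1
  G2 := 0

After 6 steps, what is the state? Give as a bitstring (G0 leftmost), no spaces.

Step 1: G0=NOT G1=NOT 0=1 G1=1(const) G2=0(const) -> 110
Step 2: G0=NOT G1=NOT 1=0 G1=1(const) G2=0(const) -> 010
Step 3: G0=NOT G1=NOT 1=0 G1=1(const) G2=0(const) -> 010
Step 4: G0=NOT G1=NOT 1=0 G1=1(const) G2=0(const) -> 010
Step 5: G0=NOT G1=NOT 1=0 G1=1(const) G2=0(const) -> 010
Step 6: G0=NOT G1=NOT 1=0 G1=1(const) G2=0(const) -> 010

010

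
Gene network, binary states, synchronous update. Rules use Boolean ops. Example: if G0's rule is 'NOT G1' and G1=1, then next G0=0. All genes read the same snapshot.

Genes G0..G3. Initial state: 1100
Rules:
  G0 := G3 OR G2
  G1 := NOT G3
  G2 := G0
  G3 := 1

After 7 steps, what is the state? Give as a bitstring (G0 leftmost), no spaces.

Step 1: G0=G3|G2=0|0=0 G1=NOT G3=NOT 0=1 G2=G0=1 G3=1(const) -> 0111
Step 2: G0=G3|G2=1|1=1 G1=NOT G3=NOT 1=0 G2=G0=0 G3=1(const) -> 1001
Step 3: G0=G3|G2=1|0=1 G1=NOT G3=NOT 1=0 G2=G0=1 G3=1(const) -> 1011
Step 4: G0=G3|G2=1|1=1 G1=NOT G3=NOT 1=0 G2=G0=1 G3=1(const) -> 1011
Step 5: G0=G3|G2=1|1=1 G1=NOT G3=NOT 1=0 G2=G0=1 G3=1(const) -> 1011
Step 6: G0=G3|G2=1|1=1 G1=NOT G3=NOT 1=0 G2=G0=1 G3=1(const) -> 1011
Step 7: G0=G3|G2=1|1=1 G1=NOT G3=NOT 1=0 G2=G0=1 G3=1(const) -> 1011

1011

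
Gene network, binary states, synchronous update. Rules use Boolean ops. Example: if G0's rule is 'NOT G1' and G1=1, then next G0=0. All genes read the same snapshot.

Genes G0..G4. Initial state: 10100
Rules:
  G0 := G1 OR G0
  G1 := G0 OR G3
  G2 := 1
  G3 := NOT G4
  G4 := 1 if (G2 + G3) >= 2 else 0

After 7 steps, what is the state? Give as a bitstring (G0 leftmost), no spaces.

Step 1: G0=G1|G0=0|1=1 G1=G0|G3=1|0=1 G2=1(const) G3=NOT G4=NOT 0=1 G4=(1+0>=2)=0 -> 11110
Step 2: G0=G1|G0=1|1=1 G1=G0|G3=1|1=1 G2=1(const) G3=NOT G4=NOT 0=1 G4=(1+1>=2)=1 -> 11111
Step 3: G0=G1|G0=1|1=1 G1=G0|G3=1|1=1 G2=1(const) G3=NOT G4=NOT 1=0 G4=(1+1>=2)=1 -> 11101
Step 4: G0=G1|G0=1|1=1 G1=G0|G3=1|0=1 G2=1(const) G3=NOT G4=NOT 1=0 G4=(1+0>=2)=0 -> 11100
Step 5: G0=G1|G0=1|1=1 G1=G0|G3=1|0=1 G2=1(const) G3=NOT G4=NOT 0=1 G4=(1+0>=2)=0 -> 11110
Step 6: G0=G1|G0=1|1=1 G1=G0|G3=1|1=1 G2=1(const) G3=NOT G4=NOT 0=1 G4=(1+1>=2)=1 -> 11111
Step 7: G0=G1|G0=1|1=1 G1=G0|G3=1|1=1 G2=1(const) G3=NOT G4=NOT 1=0 G4=(1+1>=2)=1 -> 11101

11101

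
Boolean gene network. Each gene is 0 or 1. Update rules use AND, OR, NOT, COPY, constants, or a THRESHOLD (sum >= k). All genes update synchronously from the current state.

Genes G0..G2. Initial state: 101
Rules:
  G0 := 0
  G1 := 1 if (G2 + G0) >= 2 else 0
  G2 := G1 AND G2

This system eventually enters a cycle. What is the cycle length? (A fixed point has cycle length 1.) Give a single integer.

Step 0: 101
Step 1: G0=0(const) G1=(1+1>=2)=1 G2=G1&G2=0&1=0 -> 010
Step 2: G0=0(const) G1=(0+0>=2)=0 G2=G1&G2=1&0=0 -> 000
Step 3: G0=0(const) G1=(0+0>=2)=0 G2=G1&G2=0&0=0 -> 000
State from step 3 equals state from step 2 -> cycle length 1

Answer: 1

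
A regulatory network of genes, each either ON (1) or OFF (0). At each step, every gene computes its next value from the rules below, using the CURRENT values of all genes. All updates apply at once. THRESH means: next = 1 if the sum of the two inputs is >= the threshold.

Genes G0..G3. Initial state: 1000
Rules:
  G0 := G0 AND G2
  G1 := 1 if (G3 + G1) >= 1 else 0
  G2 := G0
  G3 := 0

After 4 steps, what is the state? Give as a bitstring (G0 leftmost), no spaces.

Step 1: G0=G0&G2=1&0=0 G1=(0+0>=1)=0 G2=G0=1 G3=0(const) -> 0010
Step 2: G0=G0&G2=0&1=0 G1=(0+0>=1)=0 G2=G0=0 G3=0(const) -> 0000
Step 3: G0=G0&G2=0&0=0 G1=(0+0>=1)=0 G2=G0=0 G3=0(const) -> 0000
Step 4: G0=G0&G2=0&0=0 G1=(0+0>=1)=0 G2=G0=0 G3=0(const) -> 0000

0000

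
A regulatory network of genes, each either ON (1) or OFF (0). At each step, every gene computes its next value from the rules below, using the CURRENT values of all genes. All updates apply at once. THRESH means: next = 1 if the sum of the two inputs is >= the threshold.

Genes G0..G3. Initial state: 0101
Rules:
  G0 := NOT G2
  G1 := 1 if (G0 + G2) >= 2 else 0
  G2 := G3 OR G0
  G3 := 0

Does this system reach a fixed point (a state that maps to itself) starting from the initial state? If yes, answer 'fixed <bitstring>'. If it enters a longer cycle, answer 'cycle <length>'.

Answer: cycle 4

Derivation:
Step 0: 0101
Step 1: G0=NOT G2=NOT 0=1 G1=(0+0>=2)=0 G2=G3|G0=1|0=1 G3=0(const) -> 1010
Step 2: G0=NOT G2=NOT 1=0 G1=(1+1>=2)=1 G2=G3|G0=0|1=1 G3=0(const) -> 0110
Step 3: G0=NOT G2=NOT 1=0 G1=(0+1>=2)=0 G2=G3|G0=0|0=0 G3=0(const) -> 0000
Step 4: G0=NOT G2=NOT 0=1 G1=(0+0>=2)=0 G2=G3|G0=0|0=0 G3=0(const) -> 1000
Step 5: G0=NOT G2=NOT 0=1 G1=(1+0>=2)=0 G2=G3|G0=0|1=1 G3=0(const) -> 1010
Cycle of length 4 starting at step 1 -> no fixed point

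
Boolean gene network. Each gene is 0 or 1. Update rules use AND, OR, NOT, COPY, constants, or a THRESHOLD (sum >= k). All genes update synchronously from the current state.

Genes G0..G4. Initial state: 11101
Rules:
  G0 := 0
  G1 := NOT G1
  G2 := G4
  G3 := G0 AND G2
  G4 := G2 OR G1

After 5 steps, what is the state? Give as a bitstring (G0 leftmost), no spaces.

Step 1: G0=0(const) G1=NOT G1=NOT 1=0 G2=G4=1 G3=G0&G2=1&1=1 G4=G2|G1=1|1=1 -> 00111
Step 2: G0=0(const) G1=NOT G1=NOT 0=1 G2=G4=1 G3=G0&G2=0&1=0 G4=G2|G1=1|0=1 -> 01101
Step 3: G0=0(const) G1=NOT G1=NOT 1=0 G2=G4=1 G3=G0&G2=0&1=0 G4=G2|G1=1|1=1 -> 00101
Step 4: G0=0(const) G1=NOT G1=NOT 0=1 G2=G4=1 G3=G0&G2=0&1=0 G4=G2|G1=1|0=1 -> 01101
Step 5: G0=0(const) G1=NOT G1=NOT 1=0 G2=G4=1 G3=G0&G2=0&1=0 G4=G2|G1=1|1=1 -> 00101

00101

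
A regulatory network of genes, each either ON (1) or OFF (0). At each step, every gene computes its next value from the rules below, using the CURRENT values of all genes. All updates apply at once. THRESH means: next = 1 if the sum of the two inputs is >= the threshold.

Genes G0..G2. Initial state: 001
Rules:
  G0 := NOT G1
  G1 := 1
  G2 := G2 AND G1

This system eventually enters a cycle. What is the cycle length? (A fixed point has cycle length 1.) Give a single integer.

Step 0: 001
Step 1: G0=NOT G1=NOT 0=1 G1=1(const) G2=G2&G1=1&0=0 -> 110
Step 2: G0=NOT G1=NOT 1=0 G1=1(const) G2=G2&G1=0&1=0 -> 010
Step 3: G0=NOT G1=NOT 1=0 G1=1(const) G2=G2&G1=0&1=0 -> 010
State from step 3 equals state from step 2 -> cycle length 1

Answer: 1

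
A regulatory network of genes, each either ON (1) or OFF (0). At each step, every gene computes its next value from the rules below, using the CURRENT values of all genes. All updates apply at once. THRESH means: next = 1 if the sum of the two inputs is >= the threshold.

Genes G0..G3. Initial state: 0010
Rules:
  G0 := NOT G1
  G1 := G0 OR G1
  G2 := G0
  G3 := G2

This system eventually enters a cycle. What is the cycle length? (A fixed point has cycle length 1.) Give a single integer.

Step 0: 0010
Step 1: G0=NOT G1=NOT 0=1 G1=G0|G1=0|0=0 G2=G0=0 G3=G2=1 -> 1001
Step 2: G0=NOT G1=NOT 0=1 G1=G0|G1=1|0=1 G2=G0=1 G3=G2=0 -> 1110
Step 3: G0=NOT G1=NOT 1=0 G1=G0|G1=1|1=1 G2=G0=1 G3=G2=1 -> 0111
Step 4: G0=NOT G1=NOT 1=0 G1=G0|G1=0|1=1 G2=G0=0 G3=G2=1 -> 0101
Step 5: G0=NOT G1=NOT 1=0 G1=G0|G1=0|1=1 G2=G0=0 G3=G2=0 -> 0100
Step 6: G0=NOT G1=NOT 1=0 G1=G0|G1=0|1=1 G2=G0=0 G3=G2=0 -> 0100
State from step 6 equals state from step 5 -> cycle length 1

Answer: 1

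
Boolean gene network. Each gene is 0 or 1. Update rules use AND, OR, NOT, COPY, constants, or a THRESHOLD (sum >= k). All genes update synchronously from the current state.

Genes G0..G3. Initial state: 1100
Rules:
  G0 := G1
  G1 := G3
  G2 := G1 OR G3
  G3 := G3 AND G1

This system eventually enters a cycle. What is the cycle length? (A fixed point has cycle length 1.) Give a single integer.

Answer: 1

Derivation:
Step 0: 1100
Step 1: G0=G1=1 G1=G3=0 G2=G1|G3=1|0=1 G3=G3&G1=0&1=0 -> 1010
Step 2: G0=G1=0 G1=G3=0 G2=G1|G3=0|0=0 G3=G3&G1=0&0=0 -> 0000
Step 3: G0=G1=0 G1=G3=0 G2=G1|G3=0|0=0 G3=G3&G1=0&0=0 -> 0000
State from step 3 equals state from step 2 -> cycle length 1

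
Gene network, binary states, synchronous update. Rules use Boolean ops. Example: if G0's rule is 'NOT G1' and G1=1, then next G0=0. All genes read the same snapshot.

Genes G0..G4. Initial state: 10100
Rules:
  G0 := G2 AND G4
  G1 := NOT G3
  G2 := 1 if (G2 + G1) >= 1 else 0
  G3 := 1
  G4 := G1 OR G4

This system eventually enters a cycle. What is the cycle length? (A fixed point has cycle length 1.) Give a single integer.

Answer: 1

Derivation:
Step 0: 10100
Step 1: G0=G2&G4=1&0=0 G1=NOT G3=NOT 0=1 G2=(1+0>=1)=1 G3=1(const) G4=G1|G4=0|0=0 -> 01110
Step 2: G0=G2&G4=1&0=0 G1=NOT G3=NOT 1=0 G2=(1+1>=1)=1 G3=1(const) G4=G1|G4=1|0=1 -> 00111
Step 3: G0=G2&G4=1&1=1 G1=NOT G3=NOT 1=0 G2=(1+0>=1)=1 G3=1(const) G4=G1|G4=0|1=1 -> 10111
Step 4: G0=G2&G4=1&1=1 G1=NOT G3=NOT 1=0 G2=(1+0>=1)=1 G3=1(const) G4=G1|G4=0|1=1 -> 10111
State from step 4 equals state from step 3 -> cycle length 1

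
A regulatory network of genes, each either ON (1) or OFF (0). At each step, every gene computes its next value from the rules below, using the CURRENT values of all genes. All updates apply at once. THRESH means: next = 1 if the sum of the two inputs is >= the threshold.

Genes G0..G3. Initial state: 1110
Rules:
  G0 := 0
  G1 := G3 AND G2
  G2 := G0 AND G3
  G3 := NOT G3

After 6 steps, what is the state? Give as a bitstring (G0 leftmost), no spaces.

Step 1: G0=0(const) G1=G3&G2=0&1=0 G2=G0&G3=1&0=0 G3=NOT G3=NOT 0=1 -> 0001
Step 2: G0=0(const) G1=G3&G2=1&0=0 G2=G0&G3=0&1=0 G3=NOT G3=NOT 1=0 -> 0000
Step 3: G0=0(const) G1=G3&G2=0&0=0 G2=G0&G3=0&0=0 G3=NOT G3=NOT 0=1 -> 0001
Step 4: G0=0(const) G1=G3&G2=1&0=0 G2=G0&G3=0&1=0 G3=NOT G3=NOT 1=0 -> 0000
Step 5: G0=0(const) G1=G3&G2=0&0=0 G2=G0&G3=0&0=0 G3=NOT G3=NOT 0=1 -> 0001
Step 6: G0=0(const) G1=G3&G2=1&0=0 G2=G0&G3=0&1=0 G3=NOT G3=NOT 1=0 -> 0000

0000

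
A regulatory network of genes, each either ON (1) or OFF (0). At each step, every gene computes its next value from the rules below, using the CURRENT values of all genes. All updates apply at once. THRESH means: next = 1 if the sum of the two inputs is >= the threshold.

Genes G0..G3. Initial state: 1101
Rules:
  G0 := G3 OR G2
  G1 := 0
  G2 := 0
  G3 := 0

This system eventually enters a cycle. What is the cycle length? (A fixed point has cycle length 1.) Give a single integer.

Step 0: 1101
Step 1: G0=G3|G2=1|0=1 G1=0(const) G2=0(const) G3=0(const) -> 1000
Step 2: G0=G3|G2=0|0=0 G1=0(const) G2=0(const) G3=0(const) -> 0000
Step 3: G0=G3|G2=0|0=0 G1=0(const) G2=0(const) G3=0(const) -> 0000
State from step 3 equals state from step 2 -> cycle length 1

Answer: 1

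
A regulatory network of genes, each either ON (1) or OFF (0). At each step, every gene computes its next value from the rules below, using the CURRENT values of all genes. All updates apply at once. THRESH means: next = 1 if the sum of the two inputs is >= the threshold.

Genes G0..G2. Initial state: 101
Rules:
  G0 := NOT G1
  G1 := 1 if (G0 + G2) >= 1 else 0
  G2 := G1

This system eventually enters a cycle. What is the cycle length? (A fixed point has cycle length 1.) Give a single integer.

Answer: 1

Derivation:
Step 0: 101
Step 1: G0=NOT G1=NOT 0=1 G1=(1+1>=1)=1 G2=G1=0 -> 110
Step 2: G0=NOT G1=NOT 1=0 G1=(1+0>=1)=1 G2=G1=1 -> 011
Step 3: G0=NOT G1=NOT 1=0 G1=(0+1>=1)=1 G2=G1=1 -> 011
State from step 3 equals state from step 2 -> cycle length 1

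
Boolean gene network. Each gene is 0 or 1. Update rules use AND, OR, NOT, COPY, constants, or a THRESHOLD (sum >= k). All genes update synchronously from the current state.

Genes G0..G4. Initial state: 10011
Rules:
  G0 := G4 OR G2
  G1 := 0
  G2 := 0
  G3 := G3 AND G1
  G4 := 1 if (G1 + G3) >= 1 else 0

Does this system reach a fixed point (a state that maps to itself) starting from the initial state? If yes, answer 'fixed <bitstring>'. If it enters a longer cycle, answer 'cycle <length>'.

Answer: fixed 00000

Derivation:
Step 0: 10011
Step 1: G0=G4|G2=1|0=1 G1=0(const) G2=0(const) G3=G3&G1=1&0=0 G4=(0+1>=1)=1 -> 10001
Step 2: G0=G4|G2=1|0=1 G1=0(const) G2=0(const) G3=G3&G1=0&0=0 G4=(0+0>=1)=0 -> 10000
Step 3: G0=G4|G2=0|0=0 G1=0(const) G2=0(const) G3=G3&G1=0&0=0 G4=(0+0>=1)=0 -> 00000
Step 4: G0=G4|G2=0|0=0 G1=0(const) G2=0(const) G3=G3&G1=0&0=0 G4=(0+0>=1)=0 -> 00000
Fixed point reached at step 3: 00000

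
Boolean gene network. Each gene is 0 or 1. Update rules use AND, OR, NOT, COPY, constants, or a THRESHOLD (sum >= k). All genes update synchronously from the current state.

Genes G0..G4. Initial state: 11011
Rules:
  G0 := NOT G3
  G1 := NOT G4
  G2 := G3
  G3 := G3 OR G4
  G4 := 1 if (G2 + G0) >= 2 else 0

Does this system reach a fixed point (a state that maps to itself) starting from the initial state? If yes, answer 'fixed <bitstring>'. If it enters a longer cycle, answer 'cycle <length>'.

Answer: fixed 01110

Derivation:
Step 0: 11011
Step 1: G0=NOT G3=NOT 1=0 G1=NOT G4=NOT 1=0 G2=G3=1 G3=G3|G4=1|1=1 G4=(0+1>=2)=0 -> 00110
Step 2: G0=NOT G3=NOT 1=0 G1=NOT G4=NOT 0=1 G2=G3=1 G3=G3|G4=1|0=1 G4=(1+0>=2)=0 -> 01110
Step 3: G0=NOT G3=NOT 1=0 G1=NOT G4=NOT 0=1 G2=G3=1 G3=G3|G4=1|0=1 G4=(1+0>=2)=0 -> 01110
Fixed point reached at step 2: 01110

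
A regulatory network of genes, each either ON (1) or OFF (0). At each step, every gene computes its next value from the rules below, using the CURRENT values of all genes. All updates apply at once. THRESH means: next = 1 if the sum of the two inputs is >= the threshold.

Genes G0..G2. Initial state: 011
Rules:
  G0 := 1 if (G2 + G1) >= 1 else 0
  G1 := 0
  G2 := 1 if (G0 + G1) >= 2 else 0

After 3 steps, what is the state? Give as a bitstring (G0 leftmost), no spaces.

Step 1: G0=(1+1>=1)=1 G1=0(const) G2=(0+1>=2)=0 -> 100
Step 2: G0=(0+0>=1)=0 G1=0(const) G2=(1+0>=2)=0 -> 000
Step 3: G0=(0+0>=1)=0 G1=0(const) G2=(0+0>=2)=0 -> 000

000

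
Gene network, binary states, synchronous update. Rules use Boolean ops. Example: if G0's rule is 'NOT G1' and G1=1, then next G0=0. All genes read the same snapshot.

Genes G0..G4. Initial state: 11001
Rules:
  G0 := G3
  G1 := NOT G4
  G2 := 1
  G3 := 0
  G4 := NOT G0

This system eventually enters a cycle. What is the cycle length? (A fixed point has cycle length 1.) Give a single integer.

Answer: 1

Derivation:
Step 0: 11001
Step 1: G0=G3=0 G1=NOT G4=NOT 1=0 G2=1(const) G3=0(const) G4=NOT G0=NOT 1=0 -> 00100
Step 2: G0=G3=0 G1=NOT G4=NOT 0=1 G2=1(const) G3=0(const) G4=NOT G0=NOT 0=1 -> 01101
Step 3: G0=G3=0 G1=NOT G4=NOT 1=0 G2=1(const) G3=0(const) G4=NOT G0=NOT 0=1 -> 00101
Step 4: G0=G3=0 G1=NOT G4=NOT 1=0 G2=1(const) G3=0(const) G4=NOT G0=NOT 0=1 -> 00101
State from step 4 equals state from step 3 -> cycle length 1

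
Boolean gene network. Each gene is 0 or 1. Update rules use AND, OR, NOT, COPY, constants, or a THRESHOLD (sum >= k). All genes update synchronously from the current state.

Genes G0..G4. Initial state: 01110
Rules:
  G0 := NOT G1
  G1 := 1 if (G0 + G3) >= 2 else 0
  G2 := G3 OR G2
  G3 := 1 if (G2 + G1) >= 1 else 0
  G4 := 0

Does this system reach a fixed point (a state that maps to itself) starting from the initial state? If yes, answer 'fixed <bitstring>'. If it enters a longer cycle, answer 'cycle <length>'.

Step 0: 01110
Step 1: G0=NOT G1=NOT 1=0 G1=(0+1>=2)=0 G2=G3|G2=1|1=1 G3=(1+1>=1)=1 G4=0(const) -> 00110
Step 2: G0=NOT G1=NOT 0=1 G1=(0+1>=2)=0 G2=G3|G2=1|1=1 G3=(1+0>=1)=1 G4=0(const) -> 10110
Step 3: G0=NOT G1=NOT 0=1 G1=(1+1>=2)=1 G2=G3|G2=1|1=1 G3=(1+0>=1)=1 G4=0(const) -> 11110
Step 4: G0=NOT G1=NOT 1=0 G1=(1+1>=2)=1 G2=G3|G2=1|1=1 G3=(1+1>=1)=1 G4=0(const) -> 01110
Cycle of length 4 starting at step 0 -> no fixed point

Answer: cycle 4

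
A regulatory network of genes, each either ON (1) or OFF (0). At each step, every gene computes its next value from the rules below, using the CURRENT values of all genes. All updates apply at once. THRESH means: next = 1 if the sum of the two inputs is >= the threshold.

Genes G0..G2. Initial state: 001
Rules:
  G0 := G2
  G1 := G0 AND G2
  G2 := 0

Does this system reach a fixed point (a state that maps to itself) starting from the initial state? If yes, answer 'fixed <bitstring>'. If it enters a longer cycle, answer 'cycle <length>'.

Step 0: 001
Step 1: G0=G2=1 G1=G0&G2=0&1=0 G2=0(const) -> 100
Step 2: G0=G2=0 G1=G0&G2=1&0=0 G2=0(const) -> 000
Step 3: G0=G2=0 G1=G0&G2=0&0=0 G2=0(const) -> 000
Fixed point reached at step 2: 000

Answer: fixed 000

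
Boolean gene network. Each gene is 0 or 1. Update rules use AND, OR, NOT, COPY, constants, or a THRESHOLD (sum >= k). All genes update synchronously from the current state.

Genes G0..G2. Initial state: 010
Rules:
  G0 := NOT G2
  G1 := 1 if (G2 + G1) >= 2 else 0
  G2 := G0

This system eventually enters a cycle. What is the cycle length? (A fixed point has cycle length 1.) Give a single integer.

Answer: 4

Derivation:
Step 0: 010
Step 1: G0=NOT G2=NOT 0=1 G1=(0+1>=2)=0 G2=G0=0 -> 100
Step 2: G0=NOT G2=NOT 0=1 G1=(0+0>=2)=0 G2=G0=1 -> 101
Step 3: G0=NOT G2=NOT 1=0 G1=(1+0>=2)=0 G2=G0=1 -> 001
Step 4: G0=NOT G2=NOT 1=0 G1=(1+0>=2)=0 G2=G0=0 -> 000
Step 5: G0=NOT G2=NOT 0=1 G1=(0+0>=2)=0 G2=G0=0 -> 100
State from step 5 equals state from step 1 -> cycle length 4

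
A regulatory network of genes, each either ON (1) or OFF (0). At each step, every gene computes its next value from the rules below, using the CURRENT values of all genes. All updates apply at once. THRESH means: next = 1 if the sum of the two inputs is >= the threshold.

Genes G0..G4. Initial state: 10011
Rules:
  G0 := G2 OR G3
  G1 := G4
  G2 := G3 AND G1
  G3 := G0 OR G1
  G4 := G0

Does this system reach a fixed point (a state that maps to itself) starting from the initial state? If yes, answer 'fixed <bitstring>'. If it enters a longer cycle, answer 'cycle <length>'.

Answer: fixed 11111

Derivation:
Step 0: 10011
Step 1: G0=G2|G3=0|1=1 G1=G4=1 G2=G3&G1=1&0=0 G3=G0|G1=1|0=1 G4=G0=1 -> 11011
Step 2: G0=G2|G3=0|1=1 G1=G4=1 G2=G3&G1=1&1=1 G3=G0|G1=1|1=1 G4=G0=1 -> 11111
Step 3: G0=G2|G3=1|1=1 G1=G4=1 G2=G3&G1=1&1=1 G3=G0|G1=1|1=1 G4=G0=1 -> 11111
Fixed point reached at step 2: 11111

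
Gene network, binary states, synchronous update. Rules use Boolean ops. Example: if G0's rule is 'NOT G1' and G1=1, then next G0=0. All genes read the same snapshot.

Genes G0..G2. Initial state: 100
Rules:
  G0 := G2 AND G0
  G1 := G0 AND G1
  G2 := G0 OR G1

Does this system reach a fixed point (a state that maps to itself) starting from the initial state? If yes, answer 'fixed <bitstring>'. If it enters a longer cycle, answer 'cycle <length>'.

Answer: fixed 000

Derivation:
Step 0: 100
Step 1: G0=G2&G0=0&1=0 G1=G0&G1=1&0=0 G2=G0|G1=1|0=1 -> 001
Step 2: G0=G2&G0=1&0=0 G1=G0&G1=0&0=0 G2=G0|G1=0|0=0 -> 000
Step 3: G0=G2&G0=0&0=0 G1=G0&G1=0&0=0 G2=G0|G1=0|0=0 -> 000
Fixed point reached at step 2: 000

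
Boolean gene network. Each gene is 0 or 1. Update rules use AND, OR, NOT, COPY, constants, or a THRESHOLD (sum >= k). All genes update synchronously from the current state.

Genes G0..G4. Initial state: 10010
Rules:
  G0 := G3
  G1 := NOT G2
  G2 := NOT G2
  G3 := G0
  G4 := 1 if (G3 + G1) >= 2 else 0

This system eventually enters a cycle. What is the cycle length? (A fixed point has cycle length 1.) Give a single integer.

Step 0: 10010
Step 1: G0=G3=1 G1=NOT G2=NOT 0=1 G2=NOT G2=NOT 0=1 G3=G0=1 G4=(1+0>=2)=0 -> 11110
Step 2: G0=G3=1 G1=NOT G2=NOT 1=0 G2=NOT G2=NOT 1=0 G3=G0=1 G4=(1+1>=2)=1 -> 10011
Step 3: G0=G3=1 G1=NOT G2=NOT 0=1 G2=NOT G2=NOT 0=1 G3=G0=1 G4=(1+0>=2)=0 -> 11110
State from step 3 equals state from step 1 -> cycle length 2

Answer: 2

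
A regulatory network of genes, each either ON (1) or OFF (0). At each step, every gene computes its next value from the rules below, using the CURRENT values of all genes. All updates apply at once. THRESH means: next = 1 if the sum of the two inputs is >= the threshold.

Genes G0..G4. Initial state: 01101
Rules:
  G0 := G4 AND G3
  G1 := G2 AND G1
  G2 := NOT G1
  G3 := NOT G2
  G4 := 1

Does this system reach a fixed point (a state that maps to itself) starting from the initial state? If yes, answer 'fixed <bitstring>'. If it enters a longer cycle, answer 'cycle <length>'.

Step 0: 01101
Step 1: G0=G4&G3=1&0=0 G1=G2&G1=1&1=1 G2=NOT G1=NOT 1=0 G3=NOT G2=NOT 1=0 G4=1(const) -> 01001
Step 2: G0=G4&G3=1&0=0 G1=G2&G1=0&1=0 G2=NOT G1=NOT 1=0 G3=NOT G2=NOT 0=1 G4=1(const) -> 00011
Step 3: G0=G4&G3=1&1=1 G1=G2&G1=0&0=0 G2=NOT G1=NOT 0=1 G3=NOT G2=NOT 0=1 G4=1(const) -> 10111
Step 4: G0=G4&G3=1&1=1 G1=G2&G1=1&0=0 G2=NOT G1=NOT 0=1 G3=NOT G2=NOT 1=0 G4=1(const) -> 10101
Step 5: G0=G4&G3=1&0=0 G1=G2&G1=1&0=0 G2=NOT G1=NOT 0=1 G3=NOT G2=NOT 1=0 G4=1(const) -> 00101
Step 6: G0=G4&G3=1&0=0 G1=G2&G1=1&0=0 G2=NOT G1=NOT 0=1 G3=NOT G2=NOT 1=0 G4=1(const) -> 00101
Fixed point reached at step 5: 00101

Answer: fixed 00101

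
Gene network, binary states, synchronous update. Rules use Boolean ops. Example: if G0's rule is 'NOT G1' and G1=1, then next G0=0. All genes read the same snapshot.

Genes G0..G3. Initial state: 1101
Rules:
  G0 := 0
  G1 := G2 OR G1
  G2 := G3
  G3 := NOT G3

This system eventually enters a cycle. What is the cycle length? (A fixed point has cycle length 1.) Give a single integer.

Answer: 2

Derivation:
Step 0: 1101
Step 1: G0=0(const) G1=G2|G1=0|1=1 G2=G3=1 G3=NOT G3=NOT 1=0 -> 0110
Step 2: G0=0(const) G1=G2|G1=1|1=1 G2=G3=0 G3=NOT G3=NOT 0=1 -> 0101
Step 3: G0=0(const) G1=G2|G1=0|1=1 G2=G3=1 G3=NOT G3=NOT 1=0 -> 0110
State from step 3 equals state from step 1 -> cycle length 2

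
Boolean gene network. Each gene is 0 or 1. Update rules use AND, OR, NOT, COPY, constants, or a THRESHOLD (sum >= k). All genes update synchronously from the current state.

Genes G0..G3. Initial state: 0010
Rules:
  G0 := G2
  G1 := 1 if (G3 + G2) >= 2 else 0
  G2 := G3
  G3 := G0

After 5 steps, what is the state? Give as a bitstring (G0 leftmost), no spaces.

Step 1: G0=G2=1 G1=(0+1>=2)=0 G2=G3=0 G3=G0=0 -> 1000
Step 2: G0=G2=0 G1=(0+0>=2)=0 G2=G3=0 G3=G0=1 -> 0001
Step 3: G0=G2=0 G1=(1+0>=2)=0 G2=G3=1 G3=G0=0 -> 0010
Step 4: G0=G2=1 G1=(0+1>=2)=0 G2=G3=0 G3=G0=0 -> 1000
Step 5: G0=G2=0 G1=(0+0>=2)=0 G2=G3=0 G3=G0=1 -> 0001

0001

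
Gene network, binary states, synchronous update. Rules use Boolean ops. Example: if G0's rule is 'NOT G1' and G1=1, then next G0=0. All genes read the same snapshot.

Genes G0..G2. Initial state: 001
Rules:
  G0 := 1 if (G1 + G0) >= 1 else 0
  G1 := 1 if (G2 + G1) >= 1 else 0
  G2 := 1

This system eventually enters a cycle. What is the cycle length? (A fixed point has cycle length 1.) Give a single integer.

Step 0: 001
Step 1: G0=(0+0>=1)=0 G1=(1+0>=1)=1 G2=1(const) -> 011
Step 2: G0=(1+0>=1)=1 G1=(1+1>=1)=1 G2=1(const) -> 111
Step 3: G0=(1+1>=1)=1 G1=(1+1>=1)=1 G2=1(const) -> 111
State from step 3 equals state from step 2 -> cycle length 1

Answer: 1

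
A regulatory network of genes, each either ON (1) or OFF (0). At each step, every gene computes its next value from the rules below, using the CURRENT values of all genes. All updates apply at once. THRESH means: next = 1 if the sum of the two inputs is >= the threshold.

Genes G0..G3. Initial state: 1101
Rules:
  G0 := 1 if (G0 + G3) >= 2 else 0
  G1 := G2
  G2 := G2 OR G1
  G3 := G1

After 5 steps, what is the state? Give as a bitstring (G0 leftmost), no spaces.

Step 1: G0=(1+1>=2)=1 G1=G2=0 G2=G2|G1=0|1=1 G3=G1=1 -> 1011
Step 2: G0=(1+1>=2)=1 G1=G2=1 G2=G2|G1=1|0=1 G3=G1=0 -> 1110
Step 3: G0=(1+0>=2)=0 G1=G2=1 G2=G2|G1=1|1=1 G3=G1=1 -> 0111
Step 4: G0=(0+1>=2)=0 G1=G2=1 G2=G2|G1=1|1=1 G3=G1=1 -> 0111
Step 5: G0=(0+1>=2)=0 G1=G2=1 G2=G2|G1=1|1=1 G3=G1=1 -> 0111

0111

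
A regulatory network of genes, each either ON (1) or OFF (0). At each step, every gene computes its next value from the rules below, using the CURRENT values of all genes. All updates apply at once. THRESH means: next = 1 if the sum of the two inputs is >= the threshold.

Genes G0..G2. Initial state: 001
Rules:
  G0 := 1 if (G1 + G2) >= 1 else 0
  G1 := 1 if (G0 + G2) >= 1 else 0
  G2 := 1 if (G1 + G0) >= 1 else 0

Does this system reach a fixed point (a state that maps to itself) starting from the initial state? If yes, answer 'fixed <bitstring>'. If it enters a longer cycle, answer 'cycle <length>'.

Step 0: 001
Step 1: G0=(0+1>=1)=1 G1=(0+1>=1)=1 G2=(0+0>=1)=0 -> 110
Step 2: G0=(1+0>=1)=1 G1=(1+0>=1)=1 G2=(1+1>=1)=1 -> 111
Step 3: G0=(1+1>=1)=1 G1=(1+1>=1)=1 G2=(1+1>=1)=1 -> 111
Fixed point reached at step 2: 111

Answer: fixed 111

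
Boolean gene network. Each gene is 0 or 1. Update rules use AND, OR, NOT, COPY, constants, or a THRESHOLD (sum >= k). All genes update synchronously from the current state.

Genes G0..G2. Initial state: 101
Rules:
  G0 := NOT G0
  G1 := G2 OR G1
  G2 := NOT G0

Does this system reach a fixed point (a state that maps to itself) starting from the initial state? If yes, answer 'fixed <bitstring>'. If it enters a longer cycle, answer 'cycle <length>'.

Step 0: 101
Step 1: G0=NOT G0=NOT 1=0 G1=G2|G1=1|0=1 G2=NOT G0=NOT 1=0 -> 010
Step 2: G0=NOT G0=NOT 0=1 G1=G2|G1=0|1=1 G2=NOT G0=NOT 0=1 -> 111
Step 3: G0=NOT G0=NOT 1=0 G1=G2|G1=1|1=1 G2=NOT G0=NOT 1=0 -> 010
Cycle of length 2 starting at step 1 -> no fixed point

Answer: cycle 2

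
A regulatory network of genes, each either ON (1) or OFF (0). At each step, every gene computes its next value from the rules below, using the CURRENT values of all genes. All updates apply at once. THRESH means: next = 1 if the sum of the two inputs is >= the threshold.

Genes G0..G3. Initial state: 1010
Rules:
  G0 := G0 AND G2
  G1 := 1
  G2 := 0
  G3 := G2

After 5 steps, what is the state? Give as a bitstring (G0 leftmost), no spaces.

Step 1: G0=G0&G2=1&1=1 G1=1(const) G2=0(const) G3=G2=1 -> 1101
Step 2: G0=G0&G2=1&0=0 G1=1(const) G2=0(const) G3=G2=0 -> 0100
Step 3: G0=G0&G2=0&0=0 G1=1(const) G2=0(const) G3=G2=0 -> 0100
Step 4: G0=G0&G2=0&0=0 G1=1(const) G2=0(const) G3=G2=0 -> 0100
Step 5: G0=G0&G2=0&0=0 G1=1(const) G2=0(const) G3=G2=0 -> 0100

0100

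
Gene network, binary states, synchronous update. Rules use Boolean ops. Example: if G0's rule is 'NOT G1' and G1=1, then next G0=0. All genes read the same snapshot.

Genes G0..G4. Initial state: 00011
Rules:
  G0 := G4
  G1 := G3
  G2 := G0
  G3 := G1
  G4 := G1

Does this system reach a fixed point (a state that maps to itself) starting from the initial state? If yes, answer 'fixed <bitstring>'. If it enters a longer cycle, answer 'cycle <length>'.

Answer: cycle 2

Derivation:
Step 0: 00011
Step 1: G0=G4=1 G1=G3=1 G2=G0=0 G3=G1=0 G4=G1=0 -> 11000
Step 2: G0=G4=0 G1=G3=0 G2=G0=1 G3=G1=1 G4=G1=1 -> 00111
Step 3: G0=G4=1 G1=G3=1 G2=G0=0 G3=G1=0 G4=G1=0 -> 11000
Cycle of length 2 starting at step 1 -> no fixed point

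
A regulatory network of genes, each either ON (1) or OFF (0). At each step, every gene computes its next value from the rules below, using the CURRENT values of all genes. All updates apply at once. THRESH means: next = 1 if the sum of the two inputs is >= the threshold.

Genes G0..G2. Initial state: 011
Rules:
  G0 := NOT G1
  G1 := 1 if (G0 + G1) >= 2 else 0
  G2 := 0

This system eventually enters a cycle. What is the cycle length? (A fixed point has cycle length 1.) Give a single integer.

Answer: 1

Derivation:
Step 0: 011
Step 1: G0=NOT G1=NOT 1=0 G1=(0+1>=2)=0 G2=0(const) -> 000
Step 2: G0=NOT G1=NOT 0=1 G1=(0+0>=2)=0 G2=0(const) -> 100
Step 3: G0=NOT G1=NOT 0=1 G1=(1+0>=2)=0 G2=0(const) -> 100
State from step 3 equals state from step 2 -> cycle length 1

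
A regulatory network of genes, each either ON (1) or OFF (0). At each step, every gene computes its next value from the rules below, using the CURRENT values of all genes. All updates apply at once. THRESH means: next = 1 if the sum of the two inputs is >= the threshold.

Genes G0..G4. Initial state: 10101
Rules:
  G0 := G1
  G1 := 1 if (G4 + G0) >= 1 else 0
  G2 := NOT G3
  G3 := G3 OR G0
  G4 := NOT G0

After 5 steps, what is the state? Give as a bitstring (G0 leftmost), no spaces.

Step 1: G0=G1=0 G1=(1+1>=1)=1 G2=NOT G3=NOT 0=1 G3=G3|G0=0|1=1 G4=NOT G0=NOT 1=0 -> 01110
Step 2: G0=G1=1 G1=(0+0>=1)=0 G2=NOT G3=NOT 1=0 G3=G3|G0=1|0=1 G4=NOT G0=NOT 0=1 -> 10011
Step 3: G0=G1=0 G1=(1+1>=1)=1 G2=NOT G3=NOT 1=0 G3=G3|G0=1|1=1 G4=NOT G0=NOT 1=0 -> 01010
Step 4: G0=G1=1 G1=(0+0>=1)=0 G2=NOT G3=NOT 1=0 G3=G3|G0=1|0=1 G4=NOT G0=NOT 0=1 -> 10011
Step 5: G0=G1=0 G1=(1+1>=1)=1 G2=NOT G3=NOT 1=0 G3=G3|G0=1|1=1 G4=NOT G0=NOT 1=0 -> 01010

01010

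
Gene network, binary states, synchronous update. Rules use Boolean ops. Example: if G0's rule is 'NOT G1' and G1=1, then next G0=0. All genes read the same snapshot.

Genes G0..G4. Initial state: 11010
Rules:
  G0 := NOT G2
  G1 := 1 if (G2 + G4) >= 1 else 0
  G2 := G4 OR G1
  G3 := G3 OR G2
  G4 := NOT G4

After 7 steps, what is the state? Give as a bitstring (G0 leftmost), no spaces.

Step 1: G0=NOT G2=NOT 0=1 G1=(0+0>=1)=0 G2=G4|G1=0|1=1 G3=G3|G2=1|0=1 G4=NOT G4=NOT 0=1 -> 10111
Step 2: G0=NOT G2=NOT 1=0 G1=(1+1>=1)=1 G2=G4|G1=1|0=1 G3=G3|G2=1|1=1 G4=NOT G4=NOT 1=0 -> 01110
Step 3: G0=NOT G2=NOT 1=0 G1=(1+0>=1)=1 G2=G4|G1=0|1=1 G3=G3|G2=1|1=1 G4=NOT G4=NOT 0=1 -> 01111
Step 4: G0=NOT G2=NOT 1=0 G1=(1+1>=1)=1 G2=G4|G1=1|1=1 G3=G3|G2=1|1=1 G4=NOT G4=NOT 1=0 -> 01110
Step 5: G0=NOT G2=NOT 1=0 G1=(1+0>=1)=1 G2=G4|G1=0|1=1 G3=G3|G2=1|1=1 G4=NOT G4=NOT 0=1 -> 01111
Step 6: G0=NOT G2=NOT 1=0 G1=(1+1>=1)=1 G2=G4|G1=1|1=1 G3=G3|G2=1|1=1 G4=NOT G4=NOT 1=0 -> 01110
Step 7: G0=NOT G2=NOT 1=0 G1=(1+0>=1)=1 G2=G4|G1=0|1=1 G3=G3|G2=1|1=1 G4=NOT G4=NOT 0=1 -> 01111

01111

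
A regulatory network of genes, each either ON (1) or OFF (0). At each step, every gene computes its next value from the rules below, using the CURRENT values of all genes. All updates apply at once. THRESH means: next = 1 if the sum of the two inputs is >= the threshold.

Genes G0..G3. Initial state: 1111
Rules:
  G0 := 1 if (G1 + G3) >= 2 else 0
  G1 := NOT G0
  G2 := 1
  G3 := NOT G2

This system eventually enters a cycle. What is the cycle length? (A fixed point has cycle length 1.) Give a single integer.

Answer: 1

Derivation:
Step 0: 1111
Step 1: G0=(1+1>=2)=1 G1=NOT G0=NOT 1=0 G2=1(const) G3=NOT G2=NOT 1=0 -> 1010
Step 2: G0=(0+0>=2)=0 G1=NOT G0=NOT 1=0 G2=1(const) G3=NOT G2=NOT 1=0 -> 0010
Step 3: G0=(0+0>=2)=0 G1=NOT G0=NOT 0=1 G2=1(const) G3=NOT G2=NOT 1=0 -> 0110
Step 4: G0=(1+0>=2)=0 G1=NOT G0=NOT 0=1 G2=1(const) G3=NOT G2=NOT 1=0 -> 0110
State from step 4 equals state from step 3 -> cycle length 1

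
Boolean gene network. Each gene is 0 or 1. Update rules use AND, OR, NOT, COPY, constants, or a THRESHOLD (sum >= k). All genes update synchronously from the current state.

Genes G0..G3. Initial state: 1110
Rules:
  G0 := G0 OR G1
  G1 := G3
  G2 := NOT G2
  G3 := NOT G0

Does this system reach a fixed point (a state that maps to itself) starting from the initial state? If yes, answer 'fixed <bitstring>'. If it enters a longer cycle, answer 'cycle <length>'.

Answer: cycle 2

Derivation:
Step 0: 1110
Step 1: G0=G0|G1=1|1=1 G1=G3=0 G2=NOT G2=NOT 1=0 G3=NOT G0=NOT 1=0 -> 1000
Step 2: G0=G0|G1=1|0=1 G1=G3=0 G2=NOT G2=NOT 0=1 G3=NOT G0=NOT 1=0 -> 1010
Step 3: G0=G0|G1=1|0=1 G1=G3=0 G2=NOT G2=NOT 1=0 G3=NOT G0=NOT 1=0 -> 1000
Cycle of length 2 starting at step 1 -> no fixed point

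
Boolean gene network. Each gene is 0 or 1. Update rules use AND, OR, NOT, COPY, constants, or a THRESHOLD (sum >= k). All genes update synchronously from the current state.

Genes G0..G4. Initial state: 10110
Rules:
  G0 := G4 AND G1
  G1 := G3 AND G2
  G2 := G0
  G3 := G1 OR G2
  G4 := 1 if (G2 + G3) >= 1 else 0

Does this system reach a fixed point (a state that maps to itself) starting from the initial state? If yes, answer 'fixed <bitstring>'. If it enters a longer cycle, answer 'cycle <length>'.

Step 0: 10110
Step 1: G0=G4&G1=0&0=0 G1=G3&G2=1&1=1 G2=G0=1 G3=G1|G2=0|1=1 G4=(1+1>=1)=1 -> 01111
Step 2: G0=G4&G1=1&1=1 G1=G3&G2=1&1=1 G2=G0=0 G3=G1|G2=1|1=1 G4=(1+1>=1)=1 -> 11011
Step 3: G0=G4&G1=1&1=1 G1=G3&G2=1&0=0 G2=G0=1 G3=G1|G2=1|0=1 G4=(0+1>=1)=1 -> 10111
Step 4: G0=G4&G1=1&0=0 G1=G3&G2=1&1=1 G2=G0=1 G3=G1|G2=0|1=1 G4=(1+1>=1)=1 -> 01111
Cycle of length 3 starting at step 1 -> no fixed point

Answer: cycle 3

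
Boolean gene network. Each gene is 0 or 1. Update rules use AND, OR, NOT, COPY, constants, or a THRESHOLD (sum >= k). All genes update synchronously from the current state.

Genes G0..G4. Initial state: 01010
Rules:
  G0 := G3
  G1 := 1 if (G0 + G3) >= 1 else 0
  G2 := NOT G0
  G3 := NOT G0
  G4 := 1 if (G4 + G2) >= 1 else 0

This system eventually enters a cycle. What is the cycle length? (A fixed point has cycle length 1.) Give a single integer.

Step 0: 01010
Step 1: G0=G3=1 G1=(0+1>=1)=1 G2=NOT G0=NOT 0=1 G3=NOT G0=NOT 0=1 G4=(0+0>=1)=0 -> 11110
Step 2: G0=G3=1 G1=(1+1>=1)=1 G2=NOT G0=NOT 1=0 G3=NOT G0=NOT 1=0 G4=(0+1>=1)=1 -> 11001
Step 3: G0=G3=0 G1=(1+0>=1)=1 G2=NOT G0=NOT 1=0 G3=NOT G0=NOT 1=0 G4=(1+0>=1)=1 -> 01001
Step 4: G0=G3=0 G1=(0+0>=1)=0 G2=NOT G0=NOT 0=1 G3=NOT G0=NOT 0=1 G4=(1+0>=1)=1 -> 00111
Step 5: G0=G3=1 G1=(0+1>=1)=1 G2=NOT G0=NOT 0=1 G3=NOT G0=NOT 0=1 G4=(1+1>=1)=1 -> 11111
Step 6: G0=G3=1 G1=(1+1>=1)=1 G2=NOT G0=NOT 1=0 G3=NOT G0=NOT 1=0 G4=(1+1>=1)=1 -> 11001
State from step 6 equals state from step 2 -> cycle length 4

Answer: 4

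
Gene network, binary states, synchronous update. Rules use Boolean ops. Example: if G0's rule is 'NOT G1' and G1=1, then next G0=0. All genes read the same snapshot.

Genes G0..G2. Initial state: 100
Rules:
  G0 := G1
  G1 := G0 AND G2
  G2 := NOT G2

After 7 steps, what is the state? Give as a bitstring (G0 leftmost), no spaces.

Step 1: G0=G1=0 G1=G0&G2=1&0=0 G2=NOT G2=NOT 0=1 -> 001
Step 2: G0=G1=0 G1=G0&G2=0&1=0 G2=NOT G2=NOT 1=0 -> 000
Step 3: G0=G1=0 G1=G0&G2=0&0=0 G2=NOT G2=NOT 0=1 -> 001
Step 4: G0=G1=0 G1=G0&G2=0&1=0 G2=NOT G2=NOT 1=0 -> 000
Step 5: G0=G1=0 G1=G0&G2=0&0=0 G2=NOT G2=NOT 0=1 -> 001
Step 6: G0=G1=0 G1=G0&G2=0&1=0 G2=NOT G2=NOT 1=0 -> 000
Step 7: G0=G1=0 G1=G0&G2=0&0=0 G2=NOT G2=NOT 0=1 -> 001

001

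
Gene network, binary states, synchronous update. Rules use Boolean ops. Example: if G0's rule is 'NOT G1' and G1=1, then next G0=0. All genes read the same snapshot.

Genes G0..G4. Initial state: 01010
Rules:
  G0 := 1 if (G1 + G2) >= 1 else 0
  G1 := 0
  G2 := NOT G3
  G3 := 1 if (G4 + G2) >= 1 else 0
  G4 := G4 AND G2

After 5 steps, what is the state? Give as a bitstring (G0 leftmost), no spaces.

Step 1: G0=(1+0>=1)=1 G1=0(const) G2=NOT G3=NOT 1=0 G3=(0+0>=1)=0 G4=G4&G2=0&0=0 -> 10000
Step 2: G0=(0+0>=1)=0 G1=0(const) G2=NOT G3=NOT 0=1 G3=(0+0>=1)=0 G4=G4&G2=0&0=0 -> 00100
Step 3: G0=(0+1>=1)=1 G1=0(const) G2=NOT G3=NOT 0=1 G3=(0+1>=1)=1 G4=G4&G2=0&1=0 -> 10110
Step 4: G0=(0+1>=1)=1 G1=0(const) G2=NOT G3=NOT 1=0 G3=(0+1>=1)=1 G4=G4&G2=0&1=0 -> 10010
Step 5: G0=(0+0>=1)=0 G1=0(const) G2=NOT G3=NOT 1=0 G3=(0+0>=1)=0 G4=G4&G2=0&0=0 -> 00000

00000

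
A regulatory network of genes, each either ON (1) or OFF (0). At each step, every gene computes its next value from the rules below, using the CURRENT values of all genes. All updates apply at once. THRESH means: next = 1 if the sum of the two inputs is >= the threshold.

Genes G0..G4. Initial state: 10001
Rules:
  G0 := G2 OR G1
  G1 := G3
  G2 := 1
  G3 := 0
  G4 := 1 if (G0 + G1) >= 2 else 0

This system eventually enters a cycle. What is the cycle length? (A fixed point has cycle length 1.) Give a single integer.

Answer: 1

Derivation:
Step 0: 10001
Step 1: G0=G2|G1=0|0=0 G1=G3=0 G2=1(const) G3=0(const) G4=(1+0>=2)=0 -> 00100
Step 2: G0=G2|G1=1|0=1 G1=G3=0 G2=1(const) G3=0(const) G4=(0+0>=2)=0 -> 10100
Step 3: G0=G2|G1=1|0=1 G1=G3=0 G2=1(const) G3=0(const) G4=(1+0>=2)=0 -> 10100
State from step 3 equals state from step 2 -> cycle length 1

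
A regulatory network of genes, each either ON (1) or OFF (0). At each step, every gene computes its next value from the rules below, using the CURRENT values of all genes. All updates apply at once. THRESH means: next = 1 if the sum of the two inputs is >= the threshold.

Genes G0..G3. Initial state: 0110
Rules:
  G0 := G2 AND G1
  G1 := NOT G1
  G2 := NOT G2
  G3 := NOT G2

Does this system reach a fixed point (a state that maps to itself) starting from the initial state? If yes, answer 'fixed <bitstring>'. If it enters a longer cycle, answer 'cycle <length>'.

Answer: cycle 2

Derivation:
Step 0: 0110
Step 1: G0=G2&G1=1&1=1 G1=NOT G1=NOT 1=0 G2=NOT G2=NOT 1=0 G3=NOT G2=NOT 1=0 -> 1000
Step 2: G0=G2&G1=0&0=0 G1=NOT G1=NOT 0=1 G2=NOT G2=NOT 0=1 G3=NOT G2=NOT 0=1 -> 0111
Step 3: G0=G2&G1=1&1=1 G1=NOT G1=NOT 1=0 G2=NOT G2=NOT 1=0 G3=NOT G2=NOT 1=0 -> 1000
Cycle of length 2 starting at step 1 -> no fixed point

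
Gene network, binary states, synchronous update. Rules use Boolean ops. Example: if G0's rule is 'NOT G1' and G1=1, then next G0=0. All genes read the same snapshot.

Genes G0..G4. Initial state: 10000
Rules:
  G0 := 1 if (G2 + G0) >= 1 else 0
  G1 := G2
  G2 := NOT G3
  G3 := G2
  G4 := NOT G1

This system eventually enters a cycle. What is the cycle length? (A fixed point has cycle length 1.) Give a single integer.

Step 0: 10000
Step 1: G0=(0+1>=1)=1 G1=G2=0 G2=NOT G3=NOT 0=1 G3=G2=0 G4=NOT G1=NOT 0=1 -> 10101
Step 2: G0=(1+1>=1)=1 G1=G2=1 G2=NOT G3=NOT 0=1 G3=G2=1 G4=NOT G1=NOT 0=1 -> 11111
Step 3: G0=(1+1>=1)=1 G1=G2=1 G2=NOT G3=NOT 1=0 G3=G2=1 G4=NOT G1=NOT 1=0 -> 11010
Step 4: G0=(0+1>=1)=1 G1=G2=0 G2=NOT G3=NOT 1=0 G3=G2=0 G4=NOT G1=NOT 1=0 -> 10000
State from step 4 equals state from step 0 -> cycle length 4

Answer: 4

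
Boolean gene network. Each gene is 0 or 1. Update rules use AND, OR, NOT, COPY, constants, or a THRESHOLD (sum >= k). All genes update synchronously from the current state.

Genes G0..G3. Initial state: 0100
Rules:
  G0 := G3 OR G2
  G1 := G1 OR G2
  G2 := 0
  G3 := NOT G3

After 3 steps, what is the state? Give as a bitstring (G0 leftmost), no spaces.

Step 1: G0=G3|G2=0|0=0 G1=G1|G2=1|0=1 G2=0(const) G3=NOT G3=NOT 0=1 -> 0101
Step 2: G0=G3|G2=1|0=1 G1=G1|G2=1|0=1 G2=0(const) G3=NOT G3=NOT 1=0 -> 1100
Step 3: G0=G3|G2=0|0=0 G1=G1|G2=1|0=1 G2=0(const) G3=NOT G3=NOT 0=1 -> 0101

0101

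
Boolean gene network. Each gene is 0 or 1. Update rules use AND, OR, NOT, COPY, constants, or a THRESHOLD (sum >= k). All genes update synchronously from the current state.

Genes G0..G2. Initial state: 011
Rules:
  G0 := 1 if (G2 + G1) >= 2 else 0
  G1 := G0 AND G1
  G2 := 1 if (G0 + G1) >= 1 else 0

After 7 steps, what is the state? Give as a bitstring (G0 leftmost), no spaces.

Step 1: G0=(1+1>=2)=1 G1=G0&G1=0&1=0 G2=(0+1>=1)=1 -> 101
Step 2: G0=(1+0>=2)=0 G1=G0&G1=1&0=0 G2=(1+0>=1)=1 -> 001
Step 3: G0=(1+0>=2)=0 G1=G0&G1=0&0=0 G2=(0+0>=1)=0 -> 000
Step 4: G0=(0+0>=2)=0 G1=G0&G1=0&0=0 G2=(0+0>=1)=0 -> 000
Step 5: G0=(0+0>=2)=0 G1=G0&G1=0&0=0 G2=(0+0>=1)=0 -> 000
Step 6: G0=(0+0>=2)=0 G1=G0&G1=0&0=0 G2=(0+0>=1)=0 -> 000
Step 7: G0=(0+0>=2)=0 G1=G0&G1=0&0=0 G2=(0+0>=1)=0 -> 000

000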